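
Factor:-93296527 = -17^1*5488031^1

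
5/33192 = 5/33192=0.00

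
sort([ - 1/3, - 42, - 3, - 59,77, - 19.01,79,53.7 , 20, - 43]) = [ - 59, - 43, - 42, - 19.01, - 3, - 1/3,20,53.7, 77,79]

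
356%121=114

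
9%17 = 9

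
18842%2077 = 149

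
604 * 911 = 550244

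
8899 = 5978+2921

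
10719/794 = 13 + 1/2 = 13.50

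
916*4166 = 3816056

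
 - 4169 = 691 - 4860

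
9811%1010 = 721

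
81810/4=40905/2 = 20452.50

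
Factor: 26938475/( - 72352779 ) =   -  3^( - 1)*5^2 * 19^( - 1) * 23^( - 1) * 229^(-1) * 241^ (-1) *1077539^1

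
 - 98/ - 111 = 98/111 = 0.88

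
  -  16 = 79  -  95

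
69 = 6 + 63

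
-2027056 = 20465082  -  22492138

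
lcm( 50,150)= 150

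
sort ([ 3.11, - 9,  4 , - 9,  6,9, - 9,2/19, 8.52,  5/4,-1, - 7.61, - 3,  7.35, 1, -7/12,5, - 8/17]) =[- 9, - 9, - 9, - 7.61,  -  3, - 1,  -  7/12, - 8/17, 2/19,1, 5/4, 3.11, 4, 5, 6,  7.35, 8.52, 9]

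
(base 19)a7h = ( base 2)111010110000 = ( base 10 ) 3760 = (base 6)25224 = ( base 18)bag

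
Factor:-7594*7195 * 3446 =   -  2^2 *5^1*1439^1*1723^1 * 3797^1 = - 188285408180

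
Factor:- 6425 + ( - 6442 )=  - 12867=- 3^1 *4289^1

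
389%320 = 69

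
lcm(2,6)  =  6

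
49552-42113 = 7439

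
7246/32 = 226 + 7/16 = 226.44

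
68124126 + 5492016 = 73616142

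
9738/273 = 3246/91 = 35.67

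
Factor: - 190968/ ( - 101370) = 292/155 = 2^2*5^( - 1)*31^( - 1) * 73^1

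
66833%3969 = 3329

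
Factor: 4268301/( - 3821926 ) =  - 2^ ( - 1 )*3^1*19^( - 1)*43^( - 1)*239^1*2339^ ( - 1)*5953^1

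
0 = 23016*0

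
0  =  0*58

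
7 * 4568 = 31976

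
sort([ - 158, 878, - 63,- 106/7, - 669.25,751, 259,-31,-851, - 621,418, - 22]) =[ - 851, - 669.25, - 621, - 158,  -  63, -31, - 22, - 106/7, 259,418, 751,878]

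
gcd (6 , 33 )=3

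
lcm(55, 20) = 220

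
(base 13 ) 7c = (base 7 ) 205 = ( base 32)37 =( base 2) 1100111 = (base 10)103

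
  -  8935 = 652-9587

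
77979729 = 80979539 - 2999810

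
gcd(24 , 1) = 1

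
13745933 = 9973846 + 3772087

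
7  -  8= - 1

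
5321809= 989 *5381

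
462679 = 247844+214835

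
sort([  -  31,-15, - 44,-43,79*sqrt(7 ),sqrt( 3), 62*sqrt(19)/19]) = [ - 44,-43, - 31, - 15,sqrt(3) , 62*sqrt ( 19) /19,79* sqrt ( 7 )]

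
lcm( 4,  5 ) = 20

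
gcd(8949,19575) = 3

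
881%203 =69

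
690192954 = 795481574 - 105288620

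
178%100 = 78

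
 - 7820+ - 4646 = -12466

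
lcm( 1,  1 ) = 1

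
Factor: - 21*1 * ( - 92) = 1932 =2^2*3^1*7^1*23^1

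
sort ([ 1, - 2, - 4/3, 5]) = [ - 2, - 4/3,1, 5] 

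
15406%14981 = 425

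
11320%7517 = 3803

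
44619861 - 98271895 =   -  53652034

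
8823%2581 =1080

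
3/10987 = 3/10987 = 0.00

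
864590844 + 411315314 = 1275906158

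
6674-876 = 5798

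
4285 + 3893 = 8178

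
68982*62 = 4276884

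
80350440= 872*92145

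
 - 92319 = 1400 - 93719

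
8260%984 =388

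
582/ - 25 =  - 24 +18/25 = - 23.28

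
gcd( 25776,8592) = 8592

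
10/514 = 5/257  =  0.02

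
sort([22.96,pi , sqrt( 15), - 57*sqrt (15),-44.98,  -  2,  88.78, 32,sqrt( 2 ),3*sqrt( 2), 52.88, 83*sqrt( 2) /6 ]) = [ - 57*sqrt( 15), - 44.98, - 2, sqrt( 2 ), pi,sqrt ( 15 ), 3*sqrt( 2),83 * sqrt(2)/6, 22.96,32,  52.88, 88.78 ] 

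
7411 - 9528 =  - 2117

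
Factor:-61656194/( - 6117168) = 30828097/3058584 = 2^( - 3)*3^(-1 )*31^(-1) *2237^1*4111^( - 1 )*13781^1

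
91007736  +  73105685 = 164113421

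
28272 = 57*496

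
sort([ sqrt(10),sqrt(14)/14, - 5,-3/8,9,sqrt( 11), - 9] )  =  [ - 9,-5,-3/8,sqrt(14 ) /14 , sqrt( 10), sqrt(11 ),9 ]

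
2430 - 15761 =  - 13331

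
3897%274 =61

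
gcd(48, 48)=48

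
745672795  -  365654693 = 380018102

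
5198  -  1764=3434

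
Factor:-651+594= - 3^1*19^1 = - 57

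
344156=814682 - 470526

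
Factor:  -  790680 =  - 2^3*3^1 * 5^1 *11^1*599^1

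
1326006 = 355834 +970172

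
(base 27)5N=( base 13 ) c2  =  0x9e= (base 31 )53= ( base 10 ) 158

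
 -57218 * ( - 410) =23459380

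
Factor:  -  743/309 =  - 3^( - 1 )* 103^ (  -  1 ) * 743^1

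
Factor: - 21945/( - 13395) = 7^1*11^1*47^(  -  1) = 77/47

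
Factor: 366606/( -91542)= - 837/209 = - 3^3*11^(-1)*19^(-1)* 31^1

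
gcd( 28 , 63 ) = 7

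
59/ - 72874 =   -  59/72874=- 0.00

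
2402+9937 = 12339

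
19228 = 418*46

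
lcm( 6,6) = 6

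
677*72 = 48744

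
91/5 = 18 + 1/5 = 18.20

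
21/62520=7/20840 = 0.00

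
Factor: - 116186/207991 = - 386/691 = - 2^1 *193^1*691^( - 1)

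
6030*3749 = 22606470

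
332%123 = 86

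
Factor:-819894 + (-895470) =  - 1715364 = -  2^2 * 3^3*7^1 *2269^1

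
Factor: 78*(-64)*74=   -  369408 = - 2^8*3^1*13^1 * 37^1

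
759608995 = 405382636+354226359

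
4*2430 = 9720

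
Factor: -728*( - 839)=610792 = 2^3 *7^1*13^1*839^1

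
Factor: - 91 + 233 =142= 2^1 * 71^1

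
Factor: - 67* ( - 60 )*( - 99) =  - 2^2*3^3*5^1  *11^1*67^1 = - 397980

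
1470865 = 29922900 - 28452035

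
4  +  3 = 7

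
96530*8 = 772240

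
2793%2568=225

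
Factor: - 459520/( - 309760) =359/242 = 2^( - 1)*11^( - 2)*359^1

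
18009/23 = 783= 783.00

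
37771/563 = 37771/563 = 67.09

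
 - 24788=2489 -27277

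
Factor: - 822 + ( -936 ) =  - 1758 = - 2^1* 3^1 * 293^1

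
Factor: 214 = 2^1*107^1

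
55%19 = 17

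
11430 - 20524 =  - 9094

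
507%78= 39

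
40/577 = 40/577 = 0.07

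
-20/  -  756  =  5/189 = 0.03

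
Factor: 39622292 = 2^2*79^1*125387^1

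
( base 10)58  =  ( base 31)1r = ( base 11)53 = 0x3a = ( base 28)22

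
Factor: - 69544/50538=-34772/25269 = -2^2*3^(- 1 )*8423^(-1)*8693^1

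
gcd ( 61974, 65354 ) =2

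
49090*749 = 36768410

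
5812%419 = 365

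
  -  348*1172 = -407856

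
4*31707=126828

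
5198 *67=348266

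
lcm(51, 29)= 1479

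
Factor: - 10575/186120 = - 2^(-3) * 5^1 * 11^ (-1 ) = -5/88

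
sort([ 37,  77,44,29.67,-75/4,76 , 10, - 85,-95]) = [ - 95, - 85,-75/4,10,29.67,  37, 44,76,77]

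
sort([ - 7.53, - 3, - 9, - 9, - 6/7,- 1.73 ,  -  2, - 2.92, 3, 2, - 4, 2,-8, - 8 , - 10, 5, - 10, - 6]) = [ - 10,- 10, - 9, - 9, - 8, - 8, - 7.53,  -  6, - 4 , -3, - 2.92 , - 2, - 1.73, - 6/7, 2, 2 , 3, 5 ]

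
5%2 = 1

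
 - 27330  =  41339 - 68669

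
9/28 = 9/28 = 0.32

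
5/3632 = 5/3632 = 0.00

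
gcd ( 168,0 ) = 168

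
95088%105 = 63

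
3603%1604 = 395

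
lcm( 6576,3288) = 6576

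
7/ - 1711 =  - 1+ 1704/1711 = - 0.00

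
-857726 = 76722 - 934448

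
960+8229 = 9189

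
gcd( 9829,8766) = 1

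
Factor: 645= 3^1*5^1 * 43^1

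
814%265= 19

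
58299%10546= 5569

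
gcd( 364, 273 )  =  91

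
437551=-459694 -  -897245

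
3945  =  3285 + 660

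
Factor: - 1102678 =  - 2^1*551339^1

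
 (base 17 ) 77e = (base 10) 2156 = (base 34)1te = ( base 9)2855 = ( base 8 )4154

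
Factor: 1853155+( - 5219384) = - 3366229 = - 101^1*33329^1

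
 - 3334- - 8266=4932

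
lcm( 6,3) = 6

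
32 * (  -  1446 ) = - 46272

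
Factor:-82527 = - 3^1*27509^1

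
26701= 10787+15914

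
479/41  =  11 + 28/41 = 11.68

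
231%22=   11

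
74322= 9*8258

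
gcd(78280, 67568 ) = 824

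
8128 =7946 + 182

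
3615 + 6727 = 10342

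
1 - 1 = 0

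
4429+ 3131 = 7560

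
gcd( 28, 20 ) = 4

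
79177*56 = 4433912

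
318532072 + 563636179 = 882168251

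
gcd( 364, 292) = 4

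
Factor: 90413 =23^1 * 3931^1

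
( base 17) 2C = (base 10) 46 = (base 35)1B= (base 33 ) 1D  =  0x2e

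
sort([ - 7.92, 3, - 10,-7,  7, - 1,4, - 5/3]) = [ - 10, - 7.92 , - 7, - 5/3, - 1,3,4,7 ] 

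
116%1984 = 116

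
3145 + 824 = 3969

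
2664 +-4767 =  - 2103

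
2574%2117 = 457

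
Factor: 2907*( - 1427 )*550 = -2^1*3^2*5^2*11^1*17^1*19^1*1427^1 = -2281558950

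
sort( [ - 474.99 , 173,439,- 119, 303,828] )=[-474.99, - 119,173 , 303, 439, 828] 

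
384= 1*384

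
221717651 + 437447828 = 659165479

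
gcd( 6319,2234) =1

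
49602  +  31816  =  81418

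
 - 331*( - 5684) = 1881404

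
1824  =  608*3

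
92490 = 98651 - 6161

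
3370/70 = 337/7 = 48.14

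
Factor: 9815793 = 3^1*13^1 * 293^1 * 859^1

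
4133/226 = 4133/226 = 18.29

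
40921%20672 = 20249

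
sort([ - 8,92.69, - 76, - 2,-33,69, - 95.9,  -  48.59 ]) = [-95.9, - 76, -48.59 , - 33, - 8 , - 2 , 69, 92.69 ]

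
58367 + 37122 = 95489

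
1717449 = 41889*41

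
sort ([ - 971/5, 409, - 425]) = [ - 425,- 971/5,409]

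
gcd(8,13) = 1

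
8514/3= 2838 = 2838.00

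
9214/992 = 9 + 143/496 = 9.29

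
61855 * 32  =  1979360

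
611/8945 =611/8945= 0.07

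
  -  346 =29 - 375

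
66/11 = 6 =6.00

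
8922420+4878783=13801203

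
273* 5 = 1365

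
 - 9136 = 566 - 9702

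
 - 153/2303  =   - 1  +  2150/2303=- 0.07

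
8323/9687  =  8323/9687  =  0.86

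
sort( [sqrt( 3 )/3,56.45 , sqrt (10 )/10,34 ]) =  [sqrt( 10 ) /10, sqrt( 3 )/3,34,56.45]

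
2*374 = 748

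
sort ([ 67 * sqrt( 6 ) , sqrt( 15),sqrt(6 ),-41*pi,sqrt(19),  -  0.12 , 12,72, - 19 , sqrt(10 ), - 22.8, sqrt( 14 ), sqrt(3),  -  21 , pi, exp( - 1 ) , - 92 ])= [ - 41 *pi, - 92, - 22.8, - 21, - 19,-0.12, exp( - 1 ), sqrt(3) , sqrt(6 ),pi, sqrt(10), sqrt ( 14),sqrt ( 15 ),sqrt (19),12 , 72,67*sqrt(6 ) ] 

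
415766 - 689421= - 273655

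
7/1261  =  7/1261 = 0.01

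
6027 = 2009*3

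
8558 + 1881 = 10439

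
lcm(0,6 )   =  0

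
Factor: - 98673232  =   -2^4*7^1*19^1*89^1*521^1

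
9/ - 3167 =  - 1+3158/3167 = -0.00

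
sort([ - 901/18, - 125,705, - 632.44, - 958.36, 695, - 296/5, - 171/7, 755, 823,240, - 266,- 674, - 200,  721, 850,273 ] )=[ - 958.36, - 674, - 632.44, - 266,  -  200, - 125, - 296/5, -901/18, - 171/7, 240,  273,  695,705,  721,755, 823,  850]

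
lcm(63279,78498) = 6201342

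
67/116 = 67/116 =0.58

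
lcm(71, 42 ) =2982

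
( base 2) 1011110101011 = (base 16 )17ab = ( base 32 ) 5TB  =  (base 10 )6059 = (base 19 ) GEH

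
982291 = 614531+367760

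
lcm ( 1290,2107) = 63210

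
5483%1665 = 488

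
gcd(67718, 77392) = 9674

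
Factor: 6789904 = 2^4 *11^1*173^1*223^1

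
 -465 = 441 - 906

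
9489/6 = 1581 + 1/2  =  1581.50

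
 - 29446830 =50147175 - 79594005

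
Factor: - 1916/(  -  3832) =2^ ( - 1) =1/2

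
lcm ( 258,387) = 774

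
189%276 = 189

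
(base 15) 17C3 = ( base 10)5133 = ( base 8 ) 12015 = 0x140D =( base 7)20652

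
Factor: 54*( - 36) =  - 1944 = - 2^3*3^5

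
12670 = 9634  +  3036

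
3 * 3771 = 11313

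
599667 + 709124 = 1308791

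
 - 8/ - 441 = 8/441 = 0.02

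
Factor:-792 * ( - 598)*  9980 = 4726687680 = 2^6*3^2* 5^1*11^1 * 13^1*23^1*499^1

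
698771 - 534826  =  163945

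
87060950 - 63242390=23818560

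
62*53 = 3286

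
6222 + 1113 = 7335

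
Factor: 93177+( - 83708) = 9469 = 17^1* 557^1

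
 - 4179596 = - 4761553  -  -581957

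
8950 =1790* 5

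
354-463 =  - 109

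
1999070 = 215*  9298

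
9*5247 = 47223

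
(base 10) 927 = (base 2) 1110011111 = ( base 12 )653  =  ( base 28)153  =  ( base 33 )S3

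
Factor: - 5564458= - 2^1*43^1*89^1*727^1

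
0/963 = 0= 0.00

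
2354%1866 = 488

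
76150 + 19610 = 95760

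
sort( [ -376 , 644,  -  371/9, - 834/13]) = [-376,-834/13 , - 371/9, 644]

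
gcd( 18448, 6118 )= 2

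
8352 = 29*288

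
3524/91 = 38 + 66/91 =38.73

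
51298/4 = 12824 + 1/2 = 12824.50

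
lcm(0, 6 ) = 0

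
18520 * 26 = 481520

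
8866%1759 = 71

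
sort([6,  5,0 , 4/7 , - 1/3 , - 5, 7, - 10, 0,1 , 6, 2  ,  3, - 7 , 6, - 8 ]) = [ - 10 , -8, -7, - 5,  -  1/3, 0,0,4/7 , 1 , 2, 3, 5, 6, 6,6,7]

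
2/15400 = 1/7700=0.00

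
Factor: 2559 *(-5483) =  - 14030997 = - 3^1*853^1  *  5483^1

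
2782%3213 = 2782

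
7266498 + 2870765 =10137263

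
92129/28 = 3290 + 9/28 = 3290.32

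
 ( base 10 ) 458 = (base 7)1223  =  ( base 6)2042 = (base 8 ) 712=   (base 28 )GA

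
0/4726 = 0 = 0.00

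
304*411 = 124944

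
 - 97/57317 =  - 1 +57220/57317 = - 0.00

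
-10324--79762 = 69438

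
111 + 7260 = 7371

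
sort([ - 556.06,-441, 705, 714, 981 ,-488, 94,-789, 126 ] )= [ - 789, - 556.06, - 488, - 441,94, 126, 705, 714,981]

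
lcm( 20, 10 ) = 20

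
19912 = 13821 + 6091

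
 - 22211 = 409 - 22620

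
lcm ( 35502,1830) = 177510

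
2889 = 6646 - 3757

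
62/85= 62/85  =  0.73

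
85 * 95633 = 8128805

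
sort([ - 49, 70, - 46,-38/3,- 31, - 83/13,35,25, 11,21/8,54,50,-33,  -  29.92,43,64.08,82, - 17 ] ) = [-49,-46, - 33,  -  31, - 29.92,  -  17, -38/3, - 83/13,21/8,11, 25,35,43, 50, 54,64.08,  70 , 82]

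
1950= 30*65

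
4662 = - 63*(-74) 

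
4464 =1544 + 2920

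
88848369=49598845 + 39249524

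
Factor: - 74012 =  - 2^2*18503^1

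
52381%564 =493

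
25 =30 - 5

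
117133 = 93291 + 23842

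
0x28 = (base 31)19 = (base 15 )2a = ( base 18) 24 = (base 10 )40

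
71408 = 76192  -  4784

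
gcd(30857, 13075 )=523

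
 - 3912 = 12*( - 326)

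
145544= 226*644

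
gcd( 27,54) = 27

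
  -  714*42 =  - 29988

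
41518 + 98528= 140046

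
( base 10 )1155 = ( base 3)1120210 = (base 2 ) 10010000011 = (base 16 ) 483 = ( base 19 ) 33f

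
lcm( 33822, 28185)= 169110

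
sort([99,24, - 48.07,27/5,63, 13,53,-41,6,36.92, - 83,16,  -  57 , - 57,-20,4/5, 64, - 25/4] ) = [ - 83, - 57, -57, - 48.07,- 41, - 20, - 25/4, 4/5,  27/5,6,13,  16 , 24,  36.92,53,63,64, 99]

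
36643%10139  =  6226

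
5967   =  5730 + 237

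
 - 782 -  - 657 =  - 125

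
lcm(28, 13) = 364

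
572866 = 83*6902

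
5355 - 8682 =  -3327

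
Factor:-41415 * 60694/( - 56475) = 2^1*3^( - 1 ) * 5^( - 1) * 11^1*30347^1 = 667634/15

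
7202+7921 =15123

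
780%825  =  780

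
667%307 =53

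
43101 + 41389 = 84490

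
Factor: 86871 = 3^1 * 23^1*1259^1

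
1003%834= 169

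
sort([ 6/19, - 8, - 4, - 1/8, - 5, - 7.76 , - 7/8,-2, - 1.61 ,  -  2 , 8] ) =[ - 8, - 7.76,-5,-4,- 2, - 2, - 1.61, - 7/8, - 1/8,6/19, 8 ]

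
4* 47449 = 189796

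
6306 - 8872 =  - 2566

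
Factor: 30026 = 2^1 * 15013^1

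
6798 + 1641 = 8439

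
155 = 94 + 61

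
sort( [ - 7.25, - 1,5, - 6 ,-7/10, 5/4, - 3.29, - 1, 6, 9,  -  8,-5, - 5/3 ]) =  [ - 8,- 7.25, - 6,  -  5, -3.29,-5/3,  -  1, - 1, - 7/10,5/4, 5,6,9 ] 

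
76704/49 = 1565 + 19/49 = 1565.39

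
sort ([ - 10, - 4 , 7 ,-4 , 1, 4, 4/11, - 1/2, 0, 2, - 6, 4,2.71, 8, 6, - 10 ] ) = [-10, - 10, - 6, - 4, - 4,-1/2,0, 4/11, 1, 2,2.71, 4,4, 6, 7 , 8 ] 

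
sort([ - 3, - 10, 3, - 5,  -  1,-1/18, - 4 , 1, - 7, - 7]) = [ - 10 , - 7, - 7,  -  5, - 4, - 3, - 1, - 1/18, 1,3]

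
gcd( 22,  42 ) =2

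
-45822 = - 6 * 7637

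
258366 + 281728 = 540094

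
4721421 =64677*73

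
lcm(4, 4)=4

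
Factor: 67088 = 2^4 * 7^1 * 599^1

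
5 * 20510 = 102550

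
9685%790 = 205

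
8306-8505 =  - 199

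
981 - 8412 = - 7431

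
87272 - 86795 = 477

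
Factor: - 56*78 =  - 2^4*3^1*7^1  *  13^1 = - 4368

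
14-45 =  - 31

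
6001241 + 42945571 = 48946812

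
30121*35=1054235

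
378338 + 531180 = 909518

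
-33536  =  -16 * 2096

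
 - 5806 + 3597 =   -  2209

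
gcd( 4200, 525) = 525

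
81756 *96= 7848576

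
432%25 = 7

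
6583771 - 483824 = 6099947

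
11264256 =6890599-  - 4373657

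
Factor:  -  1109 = -1109^1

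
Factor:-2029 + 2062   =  33 = 3^1*11^1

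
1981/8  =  1981/8 = 247.62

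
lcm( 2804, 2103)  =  8412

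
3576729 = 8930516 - 5353787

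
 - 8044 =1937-9981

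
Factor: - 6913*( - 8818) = 60958834  =  2^1 * 31^1*223^1 * 4409^1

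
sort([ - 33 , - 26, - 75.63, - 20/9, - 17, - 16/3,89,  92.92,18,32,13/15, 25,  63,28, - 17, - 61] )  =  [ - 75.63, - 61, - 33, - 26, - 17 , - 17, - 16/3, - 20/9,13/15, 18,25,28,  32, 63,89,92.92]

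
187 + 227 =414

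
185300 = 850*218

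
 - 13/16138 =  - 13/16138 = - 0.00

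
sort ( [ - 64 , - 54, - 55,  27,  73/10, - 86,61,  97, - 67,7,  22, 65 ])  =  [ - 86 , - 67, - 64 , - 55,  -  54,7,73/10,22, 27, 61,65,  97 ] 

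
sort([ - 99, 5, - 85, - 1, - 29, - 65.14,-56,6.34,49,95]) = [ - 99, - 85 , - 65.14, - 56,  -  29, - 1, 5,  6.34,49, 95 ] 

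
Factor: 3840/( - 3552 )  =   - 40/37 = - 2^3 * 5^1*37^(  -  1)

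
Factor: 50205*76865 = 3^1*5^2*3347^1*15373^1 = 3859007325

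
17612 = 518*34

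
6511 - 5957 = 554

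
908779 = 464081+444698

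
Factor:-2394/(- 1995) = 6/5 = 2^1*3^1*5^(  -  1 ) 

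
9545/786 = 12 + 113/786= 12.14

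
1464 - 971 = 493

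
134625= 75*1795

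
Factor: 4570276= 2^2*1142569^1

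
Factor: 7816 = 2^3*977^1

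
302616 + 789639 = 1092255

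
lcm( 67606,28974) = 202818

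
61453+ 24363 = 85816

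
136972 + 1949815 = 2086787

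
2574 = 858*3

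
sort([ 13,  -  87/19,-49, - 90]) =[-90, - 49,  -  87/19,13 ] 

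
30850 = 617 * 50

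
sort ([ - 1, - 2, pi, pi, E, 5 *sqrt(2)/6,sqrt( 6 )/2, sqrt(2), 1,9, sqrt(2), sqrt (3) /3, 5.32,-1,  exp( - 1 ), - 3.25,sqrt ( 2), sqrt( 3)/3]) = [ - 3.25, - 2, - 1,-1, exp (-1 ), sqrt(3) /3 , sqrt(3)/3, 1,5*sqrt( 2)/6, sqrt( 6) /2,sqrt( 2 ),sqrt(2),sqrt(2), E,pi , pi,5.32,9 ] 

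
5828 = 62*94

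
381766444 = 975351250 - 593584806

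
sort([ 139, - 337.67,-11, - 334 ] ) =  [- 337.67, - 334, - 11, 139]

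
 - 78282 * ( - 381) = 29825442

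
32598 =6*5433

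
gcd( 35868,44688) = 588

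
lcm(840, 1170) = 32760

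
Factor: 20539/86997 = 437/1851 = 3^( - 1 ) * 19^1*23^1*617^( - 1)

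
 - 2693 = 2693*(  -  1)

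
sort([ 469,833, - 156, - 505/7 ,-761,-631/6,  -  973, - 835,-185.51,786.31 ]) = [- 973, - 835, -761, - 185.51, - 156,  -  631/6,-505/7,469,786.31, 833 ] 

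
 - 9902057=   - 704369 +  - 9197688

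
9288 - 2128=7160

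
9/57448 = 9/57448 = 0.00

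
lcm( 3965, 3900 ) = 237900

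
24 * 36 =864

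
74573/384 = 194 + 77/384 = 194.20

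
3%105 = 3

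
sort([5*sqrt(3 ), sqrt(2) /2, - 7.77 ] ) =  [ - 7.77 , sqrt(2)/2,5*sqrt( 3) ]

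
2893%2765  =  128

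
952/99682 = 476/49841 = 0.01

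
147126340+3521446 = 150647786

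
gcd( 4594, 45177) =1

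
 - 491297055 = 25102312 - 516399367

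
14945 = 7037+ 7908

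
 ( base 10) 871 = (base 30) t1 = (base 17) 304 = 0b1101100111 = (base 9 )1167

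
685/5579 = 685/5579=0.12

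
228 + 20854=21082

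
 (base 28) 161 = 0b1110111001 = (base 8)1671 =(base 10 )953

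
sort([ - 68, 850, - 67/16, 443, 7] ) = [ - 68, - 67/16, 7,  443 , 850 ]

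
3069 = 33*93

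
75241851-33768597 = 41473254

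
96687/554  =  96687/554= 174.53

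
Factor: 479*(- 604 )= - 2^2*151^1*479^1=- 289316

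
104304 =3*34768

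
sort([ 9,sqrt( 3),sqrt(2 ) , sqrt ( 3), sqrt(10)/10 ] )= [sqrt( 10) /10, sqrt(2),sqrt( 3),sqrt (3), 9 ]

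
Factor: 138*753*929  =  96536106=2^1*3^2*23^1 * 251^1*929^1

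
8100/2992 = 2+529/748= 2.71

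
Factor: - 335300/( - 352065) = 2^2*3^ ( - 1)*5^1*7^( - 1 ) = 20/21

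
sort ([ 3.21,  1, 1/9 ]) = [1/9 , 1 , 3.21 ] 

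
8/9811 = 8/9811  =  0.00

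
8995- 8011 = 984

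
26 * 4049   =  105274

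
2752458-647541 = 2104917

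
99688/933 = 99688/933  =  106.85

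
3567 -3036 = 531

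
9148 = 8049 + 1099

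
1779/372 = 4+97/124 = 4.78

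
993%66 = 3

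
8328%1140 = 348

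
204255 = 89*2295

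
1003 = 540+463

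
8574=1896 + 6678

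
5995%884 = 691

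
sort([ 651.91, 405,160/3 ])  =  [ 160/3 , 405,651.91 ]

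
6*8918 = 53508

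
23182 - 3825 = 19357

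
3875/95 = 40 +15/19 = 40.79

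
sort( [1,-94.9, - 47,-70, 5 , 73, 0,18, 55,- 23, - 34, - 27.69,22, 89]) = [-94.9,- 70,-47, - 34, - 27.69, - 23, 0, 1, 5, 18, 22, 55, 73,89]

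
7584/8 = 948= 948.00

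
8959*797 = 7140323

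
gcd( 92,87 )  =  1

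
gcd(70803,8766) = 9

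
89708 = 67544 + 22164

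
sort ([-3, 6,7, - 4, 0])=[-4,-3,0,6,7 ] 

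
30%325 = 30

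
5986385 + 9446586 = 15432971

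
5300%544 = 404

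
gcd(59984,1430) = 2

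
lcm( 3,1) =3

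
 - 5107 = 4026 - 9133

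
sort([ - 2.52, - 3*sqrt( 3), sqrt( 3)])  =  [ - 3*sqrt( 3), - 2.52, sqrt( 3) ] 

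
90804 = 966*94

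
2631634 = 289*9106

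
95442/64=1491 + 9/32 = 1491.28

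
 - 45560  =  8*( - 5695)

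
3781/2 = 1890 + 1/2 = 1890.50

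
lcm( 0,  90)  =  0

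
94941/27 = 10549/3 = 3516.33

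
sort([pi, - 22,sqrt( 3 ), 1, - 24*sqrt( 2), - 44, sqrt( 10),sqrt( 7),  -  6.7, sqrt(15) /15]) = [-44, - 24*sqrt(2), - 22,-6.7,sqrt(15)/15, 1 , sqrt( 3 ),sqrt( 7), pi,sqrt( 10 ) ]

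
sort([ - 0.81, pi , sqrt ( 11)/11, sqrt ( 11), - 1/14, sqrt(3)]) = [ - 0.81, - 1/14,sqrt ( 11 )/11,sqrt( 3), pi, sqrt ( 11 ) ] 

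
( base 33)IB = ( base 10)605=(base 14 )313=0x25d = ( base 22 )15b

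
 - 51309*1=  - 51309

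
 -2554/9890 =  - 1277/4945 = - 0.26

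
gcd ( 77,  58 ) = 1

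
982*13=12766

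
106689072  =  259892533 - 153203461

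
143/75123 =143/75123 =0.00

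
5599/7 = 5599/7 = 799.86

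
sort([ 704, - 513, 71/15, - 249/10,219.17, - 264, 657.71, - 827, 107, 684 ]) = [ - 827, - 513, - 264, - 249/10, 71/15,  107,219.17,657.71  ,  684,704]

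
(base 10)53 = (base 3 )1222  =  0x35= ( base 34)1j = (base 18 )2h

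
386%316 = 70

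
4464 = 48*93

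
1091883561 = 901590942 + 190292619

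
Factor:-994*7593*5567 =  - 42016609614 = -2^1*3^1*7^1*19^1*71^1*293^1*2531^1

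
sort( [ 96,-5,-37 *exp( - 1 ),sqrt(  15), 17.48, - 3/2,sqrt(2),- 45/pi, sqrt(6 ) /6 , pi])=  [ - 45/pi, - 37* exp( - 1), -5, - 3/2,sqrt(6)/6,  sqrt( 2), pi,sqrt (15), 17.48, 96 ] 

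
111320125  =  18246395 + 93073730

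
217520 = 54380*4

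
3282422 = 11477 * 286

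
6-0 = 6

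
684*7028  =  4807152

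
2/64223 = 2/64223 = 0.00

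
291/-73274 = -1 + 72983/73274 = -0.00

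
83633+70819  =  154452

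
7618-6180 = 1438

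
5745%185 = 10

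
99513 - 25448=74065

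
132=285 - 153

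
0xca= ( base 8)312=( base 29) 6s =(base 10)202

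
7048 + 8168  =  15216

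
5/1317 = 5/1317 = 0.00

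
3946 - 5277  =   - 1331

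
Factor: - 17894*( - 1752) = 2^4*3^1*23^1*73^1*389^1 = 31350288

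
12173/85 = 143 + 18/85 = 143.21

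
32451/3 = 10817 = 10817.00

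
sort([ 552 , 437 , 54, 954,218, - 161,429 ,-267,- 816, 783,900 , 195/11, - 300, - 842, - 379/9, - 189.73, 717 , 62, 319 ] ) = [ - 842, - 816,  -  300, - 267, - 189.73, - 161, - 379/9, 195/11, 54, 62,218,319,429, 437, 552, 717, 783 , 900, 954]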